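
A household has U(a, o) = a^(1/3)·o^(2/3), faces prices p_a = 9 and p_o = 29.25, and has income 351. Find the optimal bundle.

a* = 13, o* = 8

MU_a = 1/3·a^(-2/3)·o^(2/3) and MU_o = 2/3·a^(1/3)·o^(-1/3).
MRS = MU_a/MU_o = (0.5)·o/a.
Tangency: set MRS = p_a/p_o = 9/29.25 = 4/13.
So (0.5)·o/a = 4/13, i.e. o = (8/13)·a.
Substitute into the budget 9·a + 29.25·o = 351: 27·a = 351, so a* = 13.
Then o* = (8/13)·13 = 8.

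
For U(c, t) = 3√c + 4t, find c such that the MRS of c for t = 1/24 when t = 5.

c = 81

MU_c = 3/(2√c), MU_t = 4.
MRS = 3/(2√c) ÷ 4.
MRS depends only on c: 0.375/√c = 1/24 ⇒ √c = 0.375/(1/24) = 9 ⇒ c = 81.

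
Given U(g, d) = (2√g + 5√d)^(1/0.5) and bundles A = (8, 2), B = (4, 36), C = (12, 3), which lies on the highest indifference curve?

Evaluate utility at each bundle:
U(A) = 162.000.
U(B) = 1156.000.
U(C) = 243.000.
Highest utility is B, so B ≻ C ≻ A.

Bundle B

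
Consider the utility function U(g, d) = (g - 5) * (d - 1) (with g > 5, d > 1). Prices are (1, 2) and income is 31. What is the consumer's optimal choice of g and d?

MU_g = (d−1), MU_d = (g−5).
MRS = (d−1)/(g−5).
Tangency: set MRS = p_g/p_d = 1/2 = 0.5.
So (d − 1)/(g − 5) = 0.5, i.e. (d − 1) = 0.5·(g − 5).
Rewrite the budget in excess-of-subsistence terms: 1·(g − 5) + 2·(d − 1) = 31 − 1·5 − 2·1 = 24.
Substituting, 2·(g − 5) = 24, so g − 5 = 12 and g* = 17.
Then d − 1 = 0.5·12 = 6, so d* = 7.

g* = 17, d* = 7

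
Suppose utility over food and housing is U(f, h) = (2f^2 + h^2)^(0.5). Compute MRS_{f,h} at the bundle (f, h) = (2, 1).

MRS = 4

For CES with ρ = 2, MRS = (2/1)·(h/f)^(-1).
At (2, 1): MRS = 4.
The indifference curve has slope −4 at this bundle.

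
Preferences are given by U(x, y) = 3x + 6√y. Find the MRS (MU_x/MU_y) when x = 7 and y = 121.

MU_x = 3, MU_y = 6/(2√y).
MRS = 3 ÷ (6/(2√y)).
At (7, 121): MRS = 11.
So at (7, 121) the consumer would give up 11 units of y for one more unit of x.

MRS = 11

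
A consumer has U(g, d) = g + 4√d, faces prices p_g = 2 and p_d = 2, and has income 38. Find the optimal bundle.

MU_g = 1, MU_d = 4/(2√d).
MRS = 1 ÷ (4/(2√d)).
Tangency: set MRS = p_g/p_d = 2/2 = 1.
MRS depends only on d: 0.5·√d = 1 ⇒ √d = 1/0.5 = 2 ⇒ d* = 4.
From the budget, 2·g = 38 − 2·4 = 30, so g* = 15.

g* = 15, d* = 4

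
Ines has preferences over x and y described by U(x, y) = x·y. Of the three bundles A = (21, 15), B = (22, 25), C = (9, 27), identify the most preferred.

Bundle B

Evaluate utility at each bundle:
U(A) = 315.
U(B) = 550.
U(C) = 243.
Highest utility is B, so B ≻ A ≻ C.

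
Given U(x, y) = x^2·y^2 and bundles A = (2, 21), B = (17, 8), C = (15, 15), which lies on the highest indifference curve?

Bundle C

Evaluate utility at each bundle:
U(A) = 1764.
U(B) = 18496.
U(C) = 50625.
Highest utility is C, so C ≻ B ≻ A.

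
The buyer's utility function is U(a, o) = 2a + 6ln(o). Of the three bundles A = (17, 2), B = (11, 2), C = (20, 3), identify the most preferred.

Evaluate utility at each bundle:
U(A) = 38.159.
U(B) = 26.159.
U(C) = 46.592.
Highest utility is C, so C ≻ A ≻ B.

Bundle C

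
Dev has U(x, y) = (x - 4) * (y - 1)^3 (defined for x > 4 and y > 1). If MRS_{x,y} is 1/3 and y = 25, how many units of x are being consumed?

x = 28

MU_x = (y−1)^3, MU_y = 3·(x−4)·(y−1)^2.
MRS = (1/3)·(y−1)/(x−4).
Substitute y = 25: MRS = 8/(x − 4). Setting this equal to 1/3 gives x − 4 = 8/(1/3) = 24, so x = 28.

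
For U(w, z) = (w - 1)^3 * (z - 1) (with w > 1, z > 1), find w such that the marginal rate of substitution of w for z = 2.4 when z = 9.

w = 11

MU_w = 3·(w−1)^2·(z−1), MU_z = (w−1)^3.
MRS = (3/1)·(z−1)/(w−1).
Substitute z = 9: MRS = 24/(w − 1). Setting this equal to 2.4 gives w − 1 = 24/2.4 = 10, so w = 11.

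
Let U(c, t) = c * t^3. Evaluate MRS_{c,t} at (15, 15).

MRS = 1/3

MU_c = t^3 and MU_t = 3·c·t^2.
MRS = MU_c/MU_t = (1/3)·t/c.
At (15, 15): MRS = 1/3.
That is, one extra unit of c is worth 1/3 units of t at the margin.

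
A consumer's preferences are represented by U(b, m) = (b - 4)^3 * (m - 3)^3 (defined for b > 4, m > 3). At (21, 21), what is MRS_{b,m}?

MU_b = 3·(b−4)^2·(m−3)^3, MU_m = 3·(b−4)^3·(m−3)^2.
MRS = (m−3)/(b−4).
At (21, 21): MRS = 18/17.
The indifference curve has slope −18/17 at this bundle.

MRS = 18/17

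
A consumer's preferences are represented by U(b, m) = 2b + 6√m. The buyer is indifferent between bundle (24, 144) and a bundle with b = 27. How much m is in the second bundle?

m = 121

U(24, 144) = 120.
Set U(27, m) = 120 and solve.
With b = 27: 6√m = 120 − 2·27 = 66, so √m = 11 and m = 121.
Check: U(27, 121) = 120.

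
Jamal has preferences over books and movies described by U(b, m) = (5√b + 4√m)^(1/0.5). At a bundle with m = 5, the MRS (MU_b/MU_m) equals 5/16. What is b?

b = 80

For CES with ρ = 0.5, MRS = (5/4)·√(m/b).
Setting (5/4)·√(5/b) = 5/16 gives √(5/b) = 0.25, so 5/b = 1/16 and b = 80.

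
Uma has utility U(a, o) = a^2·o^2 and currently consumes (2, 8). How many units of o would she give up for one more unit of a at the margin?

MRS = 4

MU_a = 2·a·o^2 and MU_o = 2·a^2·o.
MRS = MU_a/MU_o = o/a.
At (2, 8): MRS = 4.
That is, one extra unit of a is worth 4 units of o at the margin.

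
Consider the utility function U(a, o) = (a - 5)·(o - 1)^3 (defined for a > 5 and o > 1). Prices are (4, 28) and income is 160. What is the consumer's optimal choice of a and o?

MU_a = (o−1)^3, MU_o = 3·(a−5)·(o−1)^2.
MRS = (1/3)·(o−1)/(a−5).
Tangency: set MRS = p_a/p_o = 4/28 = 1/7.
So (1/3)·(o − 1)/(a − 5) = 1/7, i.e. (o − 1) = (3/7)·(a − 5).
Rewrite the budget in excess-of-subsistence terms: 4·(a − 5) + 28·(o − 1) = 160 − 4·5 − 28·1 = 112.
Substituting, 16·(a − 5) = 112, so a − 5 = 7 and a* = 12.
Then o − 1 = (3/7)·7 = 3, so o* = 4.

a* = 12, o* = 4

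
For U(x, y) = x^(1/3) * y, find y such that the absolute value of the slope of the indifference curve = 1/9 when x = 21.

MU_x = 1/3·x^(-2/3)·y and MU_y = x^(1/3).
MRS = MU_x/MU_y = (1/3)·y/x.
Substitute x = 21: MRS = y/63. Setting y/63 = 1/9 gives y = (1/9)·63 = 7.

y = 7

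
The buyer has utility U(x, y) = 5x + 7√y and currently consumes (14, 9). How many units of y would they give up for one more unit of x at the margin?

MU_x = 5, MU_y = 7/(2√y).
MRS = 5 ÷ (7/(2√y)).
At (14, 9): MRS = 30/7.
So at (14, 9) the consumer would give up 30/7 units of y for one more unit of x.

MRS = 30/7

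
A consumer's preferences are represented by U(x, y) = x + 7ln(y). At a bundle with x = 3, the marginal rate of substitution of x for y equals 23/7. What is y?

y = 23

MU_x = 1, MU_y = 7/y.
MRS = 1 ÷ (7/y).
MRS depends only on y: (1/7)·y = 23/7 ⇒ y = (23/7)/(1/7) = 23.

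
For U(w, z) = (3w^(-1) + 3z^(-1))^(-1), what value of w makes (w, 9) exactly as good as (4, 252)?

w = 7

U depends on (w, z) only through S = 3w^(-1) + 3z^(-1), so equal utility means equal S. At (4, 252): S = 16/21.
With z = 9: 3·9^(-1) = 1/3, so 3w^(-1) = 16/21 − 1/3 = 3/7, i.e. w^(-1) = 1/7.
Hence w = 1/(1/7) = 7.
Check: U(7, 9) = 1.3125.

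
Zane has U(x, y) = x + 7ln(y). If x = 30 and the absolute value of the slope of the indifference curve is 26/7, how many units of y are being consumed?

MU_x = 1, MU_y = 7/y.
MRS = 1 ÷ (7/y).
MRS depends only on y: (1/7)·y = 26/7 ⇒ y = (26/7)/(1/7) = 26.

y = 26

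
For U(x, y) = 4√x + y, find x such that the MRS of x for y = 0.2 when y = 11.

MU_x = 4/(2√x), MU_y = 1.
MRS = 4/(2√x) ÷ 1.
MRS depends only on x: 2/√x = 0.2 ⇒ √x = 2/0.2 = 10 ⇒ x = 100.

x = 100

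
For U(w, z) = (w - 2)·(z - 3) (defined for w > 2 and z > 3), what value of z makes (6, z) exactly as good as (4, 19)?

z = 11

U(4, 19) = 32.
Set U(6, z) = 32 and solve.
With w = 6: (6 − 2) = 4, so (z − 3) = 32/4 = 8.
So z = 3 + 8 = 11.
Check: U(6, 11) = 32.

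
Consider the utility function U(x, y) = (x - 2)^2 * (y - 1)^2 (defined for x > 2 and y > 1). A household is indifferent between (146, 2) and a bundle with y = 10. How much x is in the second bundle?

U(146, 2) = 20736.
Set U(x, 10) = 20736 and solve.
With y = 10: (10 − 1)^2 = 81, so (x − 2)^2 = 20736/81 = 256.
Taking the square root (with x > 2): x − 2 = 16, so x = 18.
Check: U(18, 10) = 20736.

x = 18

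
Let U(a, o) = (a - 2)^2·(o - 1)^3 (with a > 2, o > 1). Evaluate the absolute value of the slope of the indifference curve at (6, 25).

MRS = 4

MU_a = 2·(a−2)·(o−1)^3, MU_o = 3·(a−2)^2·(o−1)^2.
MRS = (2/3)·(o−1)/(a−2).
At (6, 25): MRS = 4.
So at (6, 25) the consumer would give up 4 units of o for one more unit of a.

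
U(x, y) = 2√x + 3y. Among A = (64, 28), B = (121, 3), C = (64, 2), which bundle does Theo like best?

Evaluate utility at each bundle:
U(A) = 100.000.
U(B) = 31.000.
U(C) = 22.000.
Highest utility is A, so A ≻ B ≻ C.

Bundle A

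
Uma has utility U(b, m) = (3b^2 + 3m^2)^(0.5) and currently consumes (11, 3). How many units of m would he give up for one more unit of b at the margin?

For CES with ρ = 2, MRS = (m/b)^(-1).
At (11, 3): MRS = 11/3.
The indifference curve has slope −11/3 at this bundle.

MRS = 11/3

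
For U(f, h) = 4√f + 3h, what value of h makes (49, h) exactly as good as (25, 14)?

h = 34/3

U(25, 14) = 62.
Set U(49, h) = 62 and solve.
With f = 49: √49 = 7, so 3h = 62 − 4·7 = 34 and h = 34/3.
Check: U(49, 34/3) = 62.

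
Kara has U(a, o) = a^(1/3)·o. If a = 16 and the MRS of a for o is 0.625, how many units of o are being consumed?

MU_a = 1/3·a^(-2/3)·o and MU_o = a^(1/3).
MRS = MU_a/MU_o = (1/3)·o/a.
Substitute a = 16: MRS = o/48. Setting o/48 = 0.625 gives o = 0.625·48 = 30.

o = 30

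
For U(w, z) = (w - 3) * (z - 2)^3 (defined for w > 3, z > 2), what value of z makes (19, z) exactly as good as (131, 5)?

U(131, 5) = 3456.
Set U(19, z) = 3456 and solve.
With w = 19: (19 − 3) = 16, so (z − 2)^3 = 3456/16 = 216.
Taking the cube root (with z > 2): z − 2 = 6, so z = 8.
Check: U(19, 8) = 3456.

z = 8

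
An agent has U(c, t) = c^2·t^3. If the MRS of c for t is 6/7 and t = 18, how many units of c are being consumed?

c = 14

MU_c = 2·c·t^3 and MU_t = 3·c^2·t^2.
MRS = MU_c/MU_t = (2/3)·t/c.
Substitute t = 18: MRS = 12/c. Setting 12/c = 6/7 gives c = 12/(6/7) = 14.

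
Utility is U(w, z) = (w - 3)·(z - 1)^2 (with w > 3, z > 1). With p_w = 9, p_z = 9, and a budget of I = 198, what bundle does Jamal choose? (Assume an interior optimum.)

w* = 9, z* = 13

MU_w = (z−1)^2, MU_z = 2·(w−3)·(z−1).
MRS = (1/2)·(z−1)/(w−3).
Tangency: set MRS = p_w/p_z = 9/9 = 1.
So (1/2)·(z − 1)/(w − 3) = 1, i.e. (z − 1) = 2·(w − 3).
Rewrite the budget in excess-of-subsistence terms: 9·(w − 3) + 9·(z − 1) = 198 − 9·3 − 9·1 = 162.
Substituting, 27·(w − 3) = 162, so w − 3 = 6 and w* = 9.
Then z − 1 = 2·6 = 12, so z* = 13.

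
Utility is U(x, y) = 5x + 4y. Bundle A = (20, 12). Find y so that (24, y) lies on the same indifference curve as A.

U(20, 12) = 148.
Set U(24, y) = 148 and solve.
5·24 + 4y = 148 ⇒ 4y = 28 ⇒ y = 7.
Check: U(24, 7) = 148.

y = 7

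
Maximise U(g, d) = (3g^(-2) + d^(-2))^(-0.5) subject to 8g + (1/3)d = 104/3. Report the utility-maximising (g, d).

For CES with ρ = -2, MRS = (3/1)·(d/g)^3.
Tangency: set MRS = p_g/p_d = 8/(1/3) = 24.
So (d/g)^3 = 8; taking the cube root, d/g = 2, i.e. d = 2·g.
Substitute into the budget 8·g + (1/3)·d = 104/3: (26/3)·g = 104/3, so g* = 4 and d* = 2·4 = 8.

g* = 4, d* = 8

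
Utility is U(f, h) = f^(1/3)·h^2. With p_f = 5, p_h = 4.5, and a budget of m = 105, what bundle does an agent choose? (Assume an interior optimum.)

MU_f = 1/3·f^(-2/3)·h^2 and MU_h = 2·f^(1/3)·h.
MRS = MU_f/MU_h = (1/6)·h/f.
Tangency: set MRS = p_f/p_h = 5/4.5 = 10/9.
So (1/6)·h/f = 10/9, i.e. h = (20/3)·f.
Substitute into the budget 5·f + 4.5·h = 105: 35·f = 105, so f* = 3.
Then h* = (20/3)·3 = 20.

f* = 3, h* = 20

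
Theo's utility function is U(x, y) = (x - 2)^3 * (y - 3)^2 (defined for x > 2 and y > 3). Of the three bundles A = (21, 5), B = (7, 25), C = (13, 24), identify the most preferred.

Evaluate utility at each bundle:
U(A) = 27436.
U(B) = 60500.
U(C) = 586971.
Highest utility is C, so C ≻ B ≻ A.

Bundle C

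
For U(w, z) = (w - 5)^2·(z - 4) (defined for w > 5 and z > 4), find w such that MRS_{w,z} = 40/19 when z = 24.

w = 24

MU_w = 2·(w−5)·(z−4), MU_z = (w−5)^2.
MRS = (2/1)·(z−4)/(w−5).
Substitute z = 24: MRS = 40/(w − 5). Setting this equal to 40/19 gives w − 5 = 40/(40/19) = 19, so w = 24.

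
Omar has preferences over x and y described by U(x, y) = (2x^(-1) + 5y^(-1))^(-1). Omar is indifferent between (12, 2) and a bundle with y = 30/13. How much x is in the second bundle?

x = 4

U depends on (x, y) only through S = 2x^(-1) + 5y^(-1), so equal utility means equal S. At (12, 2): S = 8/3.
With y = 30/13: 5·(30/13)^(-1) = 13/6, so 2x^(-1) = 8/3 − 13/6 = 0.5, i.e. x^(-1) = 0.25.
Hence x = 1/0.25 = 4.
Check: U(4, 30/13) = 0.375.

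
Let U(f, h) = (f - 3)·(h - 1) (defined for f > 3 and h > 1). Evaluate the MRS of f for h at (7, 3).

MRS = 0.5

MU_f = (h−1), MU_h = (f−3).
MRS = (h−1)/(f−3).
At (7, 3): MRS = 0.5.
So at (7, 3) the consumer would give up 0.5 units of h for one more unit of f.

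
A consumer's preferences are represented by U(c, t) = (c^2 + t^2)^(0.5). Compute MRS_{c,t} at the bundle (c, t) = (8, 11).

MRS = 8/11

For CES with ρ = 2, MRS = (t/c)^(-1).
At (8, 11): MRS = 8/11.
That is, one extra unit of c is worth 8/11 units of t at the margin.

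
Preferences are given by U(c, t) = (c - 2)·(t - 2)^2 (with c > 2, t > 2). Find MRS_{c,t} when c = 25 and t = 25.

MU_c = (t−2)^2, MU_t = 2·(c−2)·(t−2).
MRS = (1/2)·(t−2)/(c−2).
At (25, 25): MRS = 0.5.
The indifference curve has slope −0.5 at this bundle.

MRS = 0.5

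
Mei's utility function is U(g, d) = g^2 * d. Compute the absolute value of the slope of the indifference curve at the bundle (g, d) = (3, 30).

MU_g = 2·g·d and MU_d = g^2.
MRS = MU_g/MU_d = (2/1)·d/g.
At (3, 30): MRS = 20.
So at (3, 30) the consumer would give up 20 units of d for one more unit of g.

MRS = 20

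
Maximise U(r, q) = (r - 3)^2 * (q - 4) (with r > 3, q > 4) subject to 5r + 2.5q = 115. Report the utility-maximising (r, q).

r* = 15, q* = 16

MU_r = 2·(r−3)·(q−4), MU_q = (r−3)^2.
MRS = (2/1)·(q−4)/(r−3).
Tangency: set MRS = p_r/p_q = 5/2.5 = 2.
So (2/1)·(q − 4)/(r − 3) = 2, i.e. (q − 4) = (r − 3).
Rewrite the budget in excess-of-subsistence terms: 5·(r − 3) + 2.5·(q − 4) = 115 − 5·3 − 2.5·4 = 90.
Substituting, 7.5·(r − 3) = 90, so r − 3 = 12 and r* = 15.
Then q − 4 = 12, so q* = 16.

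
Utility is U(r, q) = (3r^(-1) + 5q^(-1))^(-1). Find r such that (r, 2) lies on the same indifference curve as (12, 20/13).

U depends on (r, q) only through S = 3r^(-1) + 5q^(-1), so equal utility means equal S. At (12, 20/13): S = 3.5.
With q = 2: 5·2^(-1) = 2.5, so 3r^(-1) = 3.5 − 2.5 = 1, i.e. r^(-1) = 1/3.
Hence r = 1/(1/3) = 3.
Check: U(3, 2) = 0.2857.

r = 3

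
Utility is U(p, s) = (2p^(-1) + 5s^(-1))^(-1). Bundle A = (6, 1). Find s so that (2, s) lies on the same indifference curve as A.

U depends on (p, s) only through S = 2p^(-1) + 5s^(-1), so equal utility means equal S. At (6, 1): S = 16/3.
With p = 2: 2·2^(-1) = 1, so 5s^(-1) = 16/3 − 1 = 13/3, i.e. s^(-1) = 13/15.
Hence s = 1/(13/15) = 15/13.
Check: U(2, 15/13) = 0.1875.

s = 15/13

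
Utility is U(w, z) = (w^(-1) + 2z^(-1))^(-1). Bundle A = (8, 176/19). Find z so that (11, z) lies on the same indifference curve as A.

z = 8

U depends on (w, z) only through S = w^(-1) + 2z^(-1), so equal utility means equal S. At (8, 176/19): S = 15/44.
With w = 11: 11^(-1) = 1/11, so 2z^(-1) = 15/44 − 1/11 = 0.25, i.e. z^(-1) = 0.125.
Hence z = 1/0.125 = 8.
Check: U(11, 8) = 2.9333.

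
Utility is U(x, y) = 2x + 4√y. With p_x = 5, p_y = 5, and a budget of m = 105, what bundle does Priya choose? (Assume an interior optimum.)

x* = 20, y* = 1

MU_x = 2, MU_y = 4/(2√y).
MRS = 2 ÷ (4/(2√y)).
Tangency: set MRS = p_x/p_y = 5/5 = 1.
MRS depends only on y: √y = 1 ⇒ √y = 1 ⇒ y* = 1.
From the budget, 5·x = 105 − 5·1 = 100, so x* = 20.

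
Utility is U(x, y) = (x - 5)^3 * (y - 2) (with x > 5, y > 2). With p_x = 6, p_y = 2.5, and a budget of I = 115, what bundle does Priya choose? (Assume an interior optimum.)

x* = 15, y* = 10

MU_x = 3·(x−5)^2·(y−2), MU_y = (x−5)^3.
MRS = (3/1)·(y−2)/(x−5).
Tangency: set MRS = p_x/p_y = 6/2.5 = 2.4.
So (3/1)·(y − 2)/(x − 5) = 2.4, i.e. (y − 2) = 0.8·(x − 5).
Rewrite the budget in excess-of-subsistence terms: 6·(x − 5) + 2.5·(y − 2) = 115 − 6·5 − 2.5·2 = 80.
Substituting, 8·(x − 5) = 80, so x − 5 = 10 and x* = 15.
Then y − 2 = 0.8·10 = 8, so y* = 10.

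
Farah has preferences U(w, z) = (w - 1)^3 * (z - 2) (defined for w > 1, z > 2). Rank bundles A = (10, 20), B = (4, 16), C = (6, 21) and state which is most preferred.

Bundle A

Evaluate utility at each bundle:
U(A) = 13122.
U(B) = 378.
U(C) = 2375.
Highest utility is A, so A ≻ C ≻ B.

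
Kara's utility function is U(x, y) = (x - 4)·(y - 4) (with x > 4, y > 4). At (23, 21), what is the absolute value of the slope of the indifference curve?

MRS = 17/19

MU_x = (y−4), MU_y = (x−4).
MRS = (y−4)/(x−4).
At (23, 21): MRS = 17/19.
The indifference curve has slope −17/19 at this bundle.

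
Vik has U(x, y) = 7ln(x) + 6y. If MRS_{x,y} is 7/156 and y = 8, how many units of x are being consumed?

x = 26

MU_x = 7/x, MU_y = 6.
MRS = 7/x ÷ 6.
MRS depends only on x: (7/6)/x = 7/156 ⇒ x = (7/6)/(7/156) = 26.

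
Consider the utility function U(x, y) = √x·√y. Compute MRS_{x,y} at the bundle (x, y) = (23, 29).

MU_x = 0.5·x^(-0.5)·√y and MU_y = 0.5·√x·y^(-0.5).
MRS = MU_x/MU_y = y/x.
At (23, 29): MRS = 29/23.
The indifference curve has slope −29/23 at this bundle.

MRS = 29/23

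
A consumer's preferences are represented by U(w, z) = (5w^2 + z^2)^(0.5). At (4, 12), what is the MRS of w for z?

MRS = 5/3

For CES with ρ = 2, MRS = (5/1)·(z/w)^(-1).
At (4, 12): MRS = 5/3.
That is, one extra unit of w is worth 5/3 units of z at the margin.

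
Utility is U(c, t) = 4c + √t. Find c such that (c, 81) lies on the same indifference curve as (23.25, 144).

c = 24

U(23.25, 144) = 105.
Set U(c, 81) = 105 and solve.
With t = 81: √81 = 9, so 4c = 105 − 9 = 96 and c = 24.
Check: U(24, 81) = 105.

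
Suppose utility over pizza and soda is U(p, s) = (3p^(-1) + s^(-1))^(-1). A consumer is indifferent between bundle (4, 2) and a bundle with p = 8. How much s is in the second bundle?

U depends on (p, s) only through S = 3p^(-1) + s^(-1), so equal utility means equal S. At (4, 2): S = 1.25.
With p = 8: 3·8^(-1) = 0.375, so s^(-1) = 1.25 − 0.375 = 0.875.
Hence s = 1/0.875 = 8/7.
Check: U(8, 8/7) = 0.8.

s = 8/7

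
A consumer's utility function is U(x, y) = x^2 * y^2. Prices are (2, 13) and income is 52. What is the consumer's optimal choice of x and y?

MU_x = 2·x·y^2 and MU_y = 2·x^2·y.
MRS = MU_x/MU_y = y/x.
Tangency: set MRS = p_x/p_y = 2/13.
So y/x = 2/13, i.e. y = (2/13)·x.
Substitute into the budget 2·x + 13·y = 52: 4·x = 52, so x* = 13.
Then y* = (2/13)·13 = 2.

x* = 13, y* = 2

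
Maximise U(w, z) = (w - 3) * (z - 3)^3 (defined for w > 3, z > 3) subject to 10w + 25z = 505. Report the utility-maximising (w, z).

w* = 13, z* = 15

MU_w = (z−3)^3, MU_z = 3·(w−3)·(z−3)^2.
MRS = (1/3)·(z−3)/(w−3).
Tangency: set MRS = p_w/p_z = 10/25 = 0.4.
So (1/3)·(z − 3)/(w − 3) = 0.4, i.e. (z − 3) = 1.2·(w − 3).
Rewrite the budget in excess-of-subsistence terms: 10·(w − 3) + 25·(z − 3) = 505 − 10·3 − 25·3 = 400.
Substituting, 40·(w − 3) = 400, so w − 3 = 10 and w* = 13.
Then z − 3 = 1.2·10 = 12, so z* = 15.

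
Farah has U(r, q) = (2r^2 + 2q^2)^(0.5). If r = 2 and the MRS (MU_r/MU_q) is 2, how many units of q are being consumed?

For CES with ρ = 2, MRS = (q/r)^(-1).
Setting (q/2)^(-1) = 2 gives q/2 = 0.5 and q = 1.

q = 1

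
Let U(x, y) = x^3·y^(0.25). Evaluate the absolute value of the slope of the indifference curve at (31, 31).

MRS = 12

MU_x = 3·x^2·y^(0.25) and MU_y = 0.25·x^3·y^(-0.75).
MRS = MU_x/MU_y = (12)·y/x.
At (31, 31): MRS = 12.
That is, one extra unit of x is worth 12 units of y at the margin.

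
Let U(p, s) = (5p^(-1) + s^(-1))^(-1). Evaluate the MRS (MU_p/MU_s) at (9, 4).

For CES with ρ = -1, MRS = (5/1)·(s/p)^2.
At (9, 4): MRS = 80/81.
So at (9, 4) the consumer would give up 80/81 units of s for one more unit of p.

MRS = 80/81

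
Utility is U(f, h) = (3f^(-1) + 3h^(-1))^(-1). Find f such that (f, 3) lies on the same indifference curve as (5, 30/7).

U depends on (f, h) only through S = 3f^(-1) + 3h^(-1), so equal utility means equal S. At (5, 30/7): S = 1.3.
With h = 3: 3·3^(-1) = 1, so 3f^(-1) = 1.3 − 1 = 0.3, i.e. f^(-1) = 0.1.
Hence f = 1/0.1 = 10.
Check: U(10, 3) = 0.7692.

f = 10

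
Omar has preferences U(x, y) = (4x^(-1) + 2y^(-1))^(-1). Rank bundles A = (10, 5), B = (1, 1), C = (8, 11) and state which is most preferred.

Evaluate utility at each bundle:
U(A) = 1.250.
U(B) = 0.167.
U(C) = 1.467.
Highest utility is C, so C ≻ A ≻ B.

Bundle C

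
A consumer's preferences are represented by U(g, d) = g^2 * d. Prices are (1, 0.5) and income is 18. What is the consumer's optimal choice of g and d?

MU_g = 2·g·d and MU_d = g^2.
MRS = MU_g/MU_d = (2/1)·d/g.
Tangency: set MRS = p_g/p_d = 1/0.5 = 2.
So (2/1)·d/g = 2, i.e. d = g.
Substitute into the budget 1·g + 0.5·d = 18: 1.5·g = 18, so g* = 12.
Then d* = 12.

g* = 12, d* = 12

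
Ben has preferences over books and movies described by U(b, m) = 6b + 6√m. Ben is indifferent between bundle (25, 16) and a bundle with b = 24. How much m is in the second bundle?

m = 25

U(25, 16) = 174.
Set U(24, m) = 174 and solve.
With b = 24: 6√m = 174 − 6·24 = 30, so √m = 5 and m = 25.
Check: U(24, 25) = 174.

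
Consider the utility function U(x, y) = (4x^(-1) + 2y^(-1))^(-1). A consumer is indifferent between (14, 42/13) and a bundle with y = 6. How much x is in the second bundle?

x = 7

U depends on (x, y) only through S = 4x^(-1) + 2y^(-1), so equal utility means equal S. At (14, 42/13): S = 19/21.
With y = 6: 2·6^(-1) = 1/3, so 4x^(-1) = 19/21 − 1/3 = 4/7, i.e. x^(-1) = 1/7.
Hence x = 1/(1/7) = 7.
Check: U(7, 6) = 1.1053.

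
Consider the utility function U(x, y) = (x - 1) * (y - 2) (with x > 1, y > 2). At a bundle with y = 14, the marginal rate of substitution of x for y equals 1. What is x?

MU_x = (y−2), MU_y = (x−1).
MRS = (y−2)/(x−1).
Substitute y = 14: MRS = 12/(x − 1). Setting this equal to 1 gives x − 1 = 12/1 = 12, so x = 13.

x = 13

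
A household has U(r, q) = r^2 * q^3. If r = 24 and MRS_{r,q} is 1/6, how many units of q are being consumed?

q = 6

MU_r = 2·r·q^3 and MU_q = 3·r^2·q^2.
MRS = MU_r/MU_q = (2/3)·q/r.
Substitute r = 24: MRS = q/36. Setting q/36 = 1/6 gives q = (1/6)·36 = 6.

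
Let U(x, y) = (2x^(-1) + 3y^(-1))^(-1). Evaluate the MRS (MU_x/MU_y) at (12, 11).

For CES with ρ = -1, MRS = (2/3)·(y/x)^2.
At (12, 11): MRS = 121/216.
So at (12, 11) the consumer would give up 121/216 units of y for one more unit of x.

MRS = 121/216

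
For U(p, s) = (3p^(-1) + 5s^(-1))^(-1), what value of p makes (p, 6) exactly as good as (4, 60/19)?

p = 2

U depends on (p, s) only through S = 3p^(-1) + 5s^(-1), so equal utility means equal S. At (4, 60/19): S = 7/3.
With s = 6: 5·6^(-1) = 5/6, so 3p^(-1) = 7/3 − 5/6 = 1.5, i.e. p^(-1) = 0.5.
Hence p = 1/0.5 = 2.
Check: U(2, 6) = 0.4286.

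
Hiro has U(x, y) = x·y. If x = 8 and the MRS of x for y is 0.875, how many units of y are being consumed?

MU_x = y and MU_y = x.
MRS = MU_x/MU_y = y/x.
Substitute x = 8: MRS = y/8. Setting y/8 = 0.875 gives y = 0.875·8 = 7.

y = 7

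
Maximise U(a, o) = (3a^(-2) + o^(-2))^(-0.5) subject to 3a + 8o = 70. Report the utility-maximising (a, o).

For CES with ρ = -2, MRS = (3/1)·(o/a)^3.
Tangency: set MRS = p_a/p_o = 3/8 = 0.375.
So (o/a)^3 = 0.125; taking the cube root, o/a = 0.5, i.e. o = 0.5·a.
Substitute into the budget 3·a + 8·o = 70: 7·a = 70, so a* = 10 and o* = 0.5·10 = 5.

a* = 10, o* = 5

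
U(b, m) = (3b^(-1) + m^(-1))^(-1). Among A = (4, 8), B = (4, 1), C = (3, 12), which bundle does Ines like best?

Bundle A

Evaluate utility at each bundle:
U(A) = 1.143.
U(B) = 0.571.
U(C) = 0.923.
Highest utility is A, so A ≻ C ≻ B.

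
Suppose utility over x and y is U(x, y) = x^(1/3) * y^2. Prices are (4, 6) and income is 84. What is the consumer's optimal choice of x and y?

MU_x = 1/3·x^(-2/3)·y^2 and MU_y = 2·x^(1/3)·y.
MRS = MU_x/MU_y = (1/6)·y/x.
Tangency: set MRS = p_x/p_y = 4/6 = 2/3.
So (1/6)·y/x = 2/3, i.e. y = 4·x.
Substitute into the budget 4·x + 6·y = 84: 28·x = 84, so x* = 3.
Then y* = 4·3 = 12.

x* = 3, y* = 12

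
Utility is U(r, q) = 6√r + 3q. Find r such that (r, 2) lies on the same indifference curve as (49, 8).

r = 100

U(49, 8) = 66.
Set U(r, 2) = 66 and solve.
With q = 2: 6√r = 66 − 3·2 = 60, so √r = 10 and r = 100.
Check: U(100, 2) = 66.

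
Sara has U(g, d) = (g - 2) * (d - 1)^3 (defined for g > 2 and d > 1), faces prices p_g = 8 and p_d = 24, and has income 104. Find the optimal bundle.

MU_g = (d−1)^3, MU_d = 3·(g−2)·(d−1)^2.
MRS = (1/3)·(d−1)/(g−2).
Tangency: set MRS = p_g/p_d = 8/24 = 1/3.
So (1/3)·(d − 1)/(g − 2) = 1/3, i.e. (d − 1) = (g − 2).
Rewrite the budget in excess-of-subsistence terms: 8·(g − 2) + 24·(d − 1) = 104 − 8·2 − 24·1 = 64.
Substituting, 32·(g − 2) = 64, so g − 2 = 2 and g* = 4.
Then d − 1 = 2, so d* = 3.

g* = 4, d* = 3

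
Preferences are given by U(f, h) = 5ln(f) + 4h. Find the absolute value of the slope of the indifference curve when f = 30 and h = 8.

MU_f = 5/f, MU_h = 4.
MRS = 5/f ÷ 4.
At (30, 8): MRS = 1/24.
The indifference curve has slope −1/24 at this bundle.

MRS = 1/24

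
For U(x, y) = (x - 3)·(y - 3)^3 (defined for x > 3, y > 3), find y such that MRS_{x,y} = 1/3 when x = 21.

y = 21

MU_x = (y−3)^3, MU_y = 3·(x−3)·(y−3)^2.
MRS = (1/3)·(y−3)/(x−3).
Substitute x = 21: MRS = (y − 3)/54. Setting this equal to 1/3 gives y − 3 = (1/3)·54 = 18, so y = 21.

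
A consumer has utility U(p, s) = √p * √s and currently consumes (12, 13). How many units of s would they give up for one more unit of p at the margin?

MU_p = 0.5·p^(-0.5)·√s and MU_s = 0.5·√p·s^(-0.5).
MRS = MU_p/MU_s = s/p.
At (12, 13): MRS = 13/12.
The indifference curve has slope −13/12 at this bundle.

MRS = 13/12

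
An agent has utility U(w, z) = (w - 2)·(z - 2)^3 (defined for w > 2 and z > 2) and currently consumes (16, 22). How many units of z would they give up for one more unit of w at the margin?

MRS = 10/21

MU_w = (z−2)^3, MU_z = 3·(w−2)·(z−2)^2.
MRS = (1/3)·(z−2)/(w−2).
At (16, 22): MRS = 10/21.
The indifference curve has slope −10/21 at this bundle.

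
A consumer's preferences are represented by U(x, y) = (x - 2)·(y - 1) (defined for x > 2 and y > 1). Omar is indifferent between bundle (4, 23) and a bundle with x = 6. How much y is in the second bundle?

U(4, 23) = 44.
Set U(6, y) = 44 and solve.
With x = 6: (6 − 2) = 4, so (y − 1) = 44/4 = 11.
So y = 1 + 11 = 12.
Check: U(6, 12) = 44.

y = 12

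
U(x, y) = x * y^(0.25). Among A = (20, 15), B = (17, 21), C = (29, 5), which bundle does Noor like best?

Bundle C

Evaluate utility at each bundle:
U(A) = 39.360.
U(B) = 36.392.
U(C) = 43.365.
Highest utility is C, so C ≻ A ≻ B.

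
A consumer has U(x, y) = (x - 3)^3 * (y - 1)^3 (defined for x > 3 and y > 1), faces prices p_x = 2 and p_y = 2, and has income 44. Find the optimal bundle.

x* = 12, y* = 10

MU_x = 3·(x−3)^2·(y−1)^3, MU_y = 3·(x−3)^3·(y−1)^2.
MRS = (y−1)/(x−3).
Tangency: set MRS = p_x/p_y = 2/2 = 1.
So (y − 1)/(x − 3) = 1, i.e. (y − 1) = (x − 3).
Rewrite the budget in excess-of-subsistence terms: 2·(x − 3) + 2·(y − 1) = 44 − 2·3 − 2·1 = 36.
Substituting, 4·(x − 3) = 36, so x − 3 = 9 and x* = 12.
Then y − 1 = 9, so y* = 10.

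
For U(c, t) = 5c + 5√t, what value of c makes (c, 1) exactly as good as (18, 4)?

c = 19

U(18, 4) = 100.
Set U(c, 1) = 100 and solve.
With t = 1: √1 = 1, so 5c = 100 − 5·1 = 95 and c = 19.
Check: U(19, 1) = 100.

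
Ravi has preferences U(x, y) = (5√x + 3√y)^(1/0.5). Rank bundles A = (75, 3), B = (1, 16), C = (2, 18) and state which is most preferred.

Evaluate utility at each bundle:
U(A) = 2352.000.
U(B) = 289.000.
U(C) = 392.000.
Highest utility is A, so A ≻ C ≻ B.

Bundle A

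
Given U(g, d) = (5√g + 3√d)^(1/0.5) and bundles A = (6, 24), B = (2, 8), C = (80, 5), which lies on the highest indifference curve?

Evaluate utility at each bundle:
U(A) = 726.000.
U(B) = 242.000.
U(C) = 2645.000.
Highest utility is C, so C ≻ A ≻ B.

Bundle C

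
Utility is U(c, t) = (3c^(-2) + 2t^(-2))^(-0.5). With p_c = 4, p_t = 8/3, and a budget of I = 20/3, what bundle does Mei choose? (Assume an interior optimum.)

For CES with ρ = -2, MRS = (3/2)·(t/c)^3.
Tangency: set MRS = p_c/p_t = 4/(8/3) = 1.5.
So (t/c)^3 = 1; taking the cube root, t/c = 1, i.e. t = c.
Substitute into the budget 4·c + (8/3)·t = 20/3: (20/3)·c = 20/3, so c* = 1 and t* = 1.

c* = 1, t* = 1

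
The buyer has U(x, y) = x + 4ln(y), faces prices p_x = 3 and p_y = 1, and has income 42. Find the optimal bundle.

x* = 10, y* = 12

MU_x = 1, MU_y = 4/y.
MRS = 1 ÷ (4/y).
Tangency: set MRS = p_x/p_y = 3/1 = 3.
MRS depends only on y: 0.25·y = 3 ⇒ y* = 3/0.25 = 12.
From the budget, 3·x = 42 − 1·12 = 30, so x* = 10.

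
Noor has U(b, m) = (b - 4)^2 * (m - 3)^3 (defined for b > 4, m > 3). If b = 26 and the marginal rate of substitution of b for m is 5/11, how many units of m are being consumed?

MU_b = 2·(b−4)·(m−3)^3, MU_m = 3·(b−4)^2·(m−3)^2.
MRS = (2/3)·(m−3)/(b−4).
Substitute b = 26: MRS = (m − 3)/33. Setting this equal to 5/11 gives m − 3 = (5/11)·33 = 15, so m = 18.

m = 18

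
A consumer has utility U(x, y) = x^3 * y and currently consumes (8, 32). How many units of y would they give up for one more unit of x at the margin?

MU_x = 3·x^2·y and MU_y = x^3.
MRS = MU_x/MU_y = (3/1)·y/x.
At (8, 32): MRS = 12.
That is, one extra unit of x is worth 12 units of y at the margin.

MRS = 12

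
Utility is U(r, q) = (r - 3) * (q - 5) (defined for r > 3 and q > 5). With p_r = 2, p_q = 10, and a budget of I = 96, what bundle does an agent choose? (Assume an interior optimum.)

r* = 13, q* = 7

MU_r = (q−5), MU_q = (r−3).
MRS = (q−5)/(r−3).
Tangency: set MRS = p_r/p_q = 2/10 = 0.2.
So (q − 5)/(r − 3) = 0.2, i.e. (q − 5) = 0.2·(r − 3).
Rewrite the budget in excess-of-subsistence terms: 2·(r − 3) + 10·(q − 5) = 96 − 2·3 − 10·5 = 40.
Substituting, 4·(r − 3) = 40, so r − 3 = 10 and r* = 13.
Then q − 5 = 0.2·10 = 2, so q* = 7.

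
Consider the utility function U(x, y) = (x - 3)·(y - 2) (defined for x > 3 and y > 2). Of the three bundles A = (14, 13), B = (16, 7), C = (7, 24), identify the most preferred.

Evaluate utility at each bundle:
U(A) = 121.
U(B) = 65.
U(C) = 88.
Highest utility is A, so A ≻ C ≻ B.

Bundle A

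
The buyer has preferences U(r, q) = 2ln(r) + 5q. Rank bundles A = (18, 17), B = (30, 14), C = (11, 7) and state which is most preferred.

Bundle A

Evaluate utility at each bundle:
U(A) = 90.781.
U(B) = 76.802.
U(C) = 39.796.
Highest utility is A, so A ≻ B ≻ C.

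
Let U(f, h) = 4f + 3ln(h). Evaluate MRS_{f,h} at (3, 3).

MU_f = 4, MU_h = 3/h.
MRS = 4 ÷ (3/h).
At (3, 3): MRS = 4.
That is, one extra unit of f is worth 4 units of h at the margin.

MRS = 4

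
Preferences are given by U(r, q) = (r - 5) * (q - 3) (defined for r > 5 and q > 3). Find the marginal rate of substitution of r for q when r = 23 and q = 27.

MRS = 4/3

MU_r = (q−3), MU_q = (r−5).
MRS = (q−3)/(r−5).
At (23, 27): MRS = 4/3.
So at (23, 27) the consumer would give up 4/3 units of q for one more unit of r.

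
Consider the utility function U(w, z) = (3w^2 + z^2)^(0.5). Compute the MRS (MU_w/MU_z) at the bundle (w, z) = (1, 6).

MRS = 0.5

For CES with ρ = 2, MRS = (3/1)·(z/w)^(-1).
At (1, 6): MRS = 0.5.
That is, one extra unit of w is worth 0.5 units of z at the margin.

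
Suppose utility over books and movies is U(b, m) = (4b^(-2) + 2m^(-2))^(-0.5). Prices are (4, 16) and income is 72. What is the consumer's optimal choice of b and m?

For CES with ρ = -2, MRS = (4/2)·(m/b)^3.
Tangency: set MRS = p_b/p_m = 4/16 = 0.25.
So (m/b)^3 = 0.125; taking the cube root, m/b = 0.5, i.e. m = 0.5·b.
Substitute into the budget 4·b + 16·m = 72: 12·b = 72, so b* = 6 and m* = 0.5·6 = 3.

b* = 6, m* = 3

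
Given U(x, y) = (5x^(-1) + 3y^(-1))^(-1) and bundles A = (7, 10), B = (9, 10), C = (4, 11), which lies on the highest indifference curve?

Evaluate utility at each bundle:
U(A) = 0.986.
U(B) = 1.169.
U(C) = 0.657.
Highest utility is B, so B ≻ A ≻ C.

Bundle B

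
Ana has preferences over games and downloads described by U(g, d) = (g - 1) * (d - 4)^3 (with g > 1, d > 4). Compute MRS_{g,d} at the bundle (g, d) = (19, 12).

MU_g = (d−4)^3, MU_d = 3·(g−1)·(d−4)^2.
MRS = (1/3)·(d−4)/(g−1).
At (19, 12): MRS = 4/27.
That is, one extra unit of g is worth 4/27 units of d at the margin.

MRS = 4/27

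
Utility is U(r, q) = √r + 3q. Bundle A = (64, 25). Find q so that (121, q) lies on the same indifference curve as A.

q = 24

U(64, 25) = 83.
Set U(121, q) = 83 and solve.
With r = 121: √121 = 11, so 3q = 83 − 11 = 72 and q = 24.
Check: U(121, 24) = 83.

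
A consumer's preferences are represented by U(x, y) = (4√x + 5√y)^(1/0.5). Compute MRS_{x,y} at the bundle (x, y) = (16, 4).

For CES with ρ = 0.5, MRS = (4/5)·√(y/x).
At (16, 4): MRS = 0.4.
So at (16, 4) the consumer would give up 0.4 units of y for one more unit of x.

MRS = 0.4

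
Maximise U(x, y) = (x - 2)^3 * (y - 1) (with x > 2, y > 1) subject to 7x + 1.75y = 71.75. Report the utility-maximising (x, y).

x* = 8, y* = 9

MU_x = 3·(x−2)^2·(y−1), MU_y = (x−2)^3.
MRS = (3/1)·(y−1)/(x−2).
Tangency: set MRS = p_x/p_y = 7/1.75 = 4.
So (3/1)·(y − 1)/(x − 2) = 4, i.e. (y − 1) = (4/3)·(x − 2).
Rewrite the budget in excess-of-subsistence terms: 7·(x − 2) + 1.75·(y − 1) = 71.75 − 7·2 − 1.75·1 = 56.
Substituting, (28/3)·(x − 2) = 56, so x − 2 = 6 and x* = 8.
Then y − 1 = (4/3)·6 = 8, so y* = 9.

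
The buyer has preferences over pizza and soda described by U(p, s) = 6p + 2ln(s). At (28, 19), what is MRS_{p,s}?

MRS = 57

MU_p = 6, MU_s = 2/s.
MRS = 6 ÷ (2/s).
At (28, 19): MRS = 57.
The indifference curve has slope −57 at this bundle.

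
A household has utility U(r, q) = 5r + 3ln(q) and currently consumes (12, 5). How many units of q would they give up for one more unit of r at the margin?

MU_r = 5, MU_q = 3/q.
MRS = 5 ÷ (3/q).
At (12, 5): MRS = 25/3.
That is, one extra unit of r is worth 25/3 units of q at the margin.

MRS = 25/3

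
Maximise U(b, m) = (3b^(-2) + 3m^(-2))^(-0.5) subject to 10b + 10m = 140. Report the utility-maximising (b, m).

b* = 7, m* = 7

For CES with ρ = -2, MRS = (m/b)^3.
Tangency: set MRS = p_b/p_m = 10/10 = 1.
So (m/b)^3 = 1; taking the cube root, m/b = 1, i.e. m = b.
Substitute into the budget 10·b + 10·m = 140: 20·b = 140, so b* = 7 and m* = 7.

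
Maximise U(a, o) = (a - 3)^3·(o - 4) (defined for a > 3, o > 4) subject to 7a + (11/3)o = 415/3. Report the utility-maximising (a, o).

a* = 14, o* = 11

MU_a = 3·(a−3)^2·(o−4), MU_o = (a−3)^3.
MRS = (3/1)·(o−4)/(a−3).
Tangency: set MRS = p_a/p_o = 7/(11/3) = 21/11.
So (3/1)·(o − 4)/(a − 3) = 21/11, i.e. (o − 4) = (7/11)·(a − 3).
Rewrite the budget in excess-of-subsistence terms: 7·(a − 3) + (11/3)·(o − 4) = 415/3 − 7·3 − (11/3)·4 = 308/3.
Substituting, (28/3)·(a − 3) = 308/3, so a − 3 = 11 and a* = 14.
Then o − 4 = (7/11)·11 = 7, so o* = 11.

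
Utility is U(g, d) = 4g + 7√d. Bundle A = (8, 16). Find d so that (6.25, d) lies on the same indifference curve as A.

U(8, 16) = 60.
Set U(6.25, d) = 60 and solve.
With g = 6.25: 7√d = 60 − 4·6.25 = 35, so √d = 5 and d = 25.
Check: U(6.25, 25) = 60.

d = 25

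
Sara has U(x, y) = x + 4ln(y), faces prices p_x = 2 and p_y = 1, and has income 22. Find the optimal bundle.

MU_x = 1, MU_y = 4/y.
MRS = 1 ÷ (4/y).
Tangency: set MRS = p_x/p_y = 2/1 = 2.
MRS depends only on y: 0.25·y = 2 ⇒ y* = 2/0.25 = 8.
From the budget, 2·x = 22 − 1·8 = 14, so x* = 7.

x* = 7, y* = 8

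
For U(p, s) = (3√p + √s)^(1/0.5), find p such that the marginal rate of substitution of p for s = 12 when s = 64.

For CES with ρ = 0.5, MRS = (3/1)·√(s/p).
Setting (3/1)·√(64/p) = 12 gives √(64/p) = 4, so 64/p = 16 and p = 4.

p = 4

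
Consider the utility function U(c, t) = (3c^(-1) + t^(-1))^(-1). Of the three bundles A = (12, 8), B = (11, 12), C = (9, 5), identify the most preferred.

Bundle B

Evaluate utility at each bundle:
U(A) = 2.667.
U(B) = 2.809.
U(C) = 1.875.
Highest utility is B, so B ≻ A ≻ C.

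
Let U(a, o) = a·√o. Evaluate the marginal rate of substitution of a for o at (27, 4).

MRS = 8/27

MU_a = √o and MU_o = 0.5·a·o^(-0.5).
MRS = MU_a/MU_o = (2)·o/a.
At (27, 4): MRS = 8/27.
The indifference curve has slope −8/27 at this bundle.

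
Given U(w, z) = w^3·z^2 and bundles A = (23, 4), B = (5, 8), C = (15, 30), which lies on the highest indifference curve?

Evaluate utility at each bundle:
U(A) = 194672.
U(B) = 8000.
U(C) = 3037500.
Highest utility is C, so C ≻ A ≻ B.

Bundle C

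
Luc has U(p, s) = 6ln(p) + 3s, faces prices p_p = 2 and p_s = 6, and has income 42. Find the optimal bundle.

p* = 6, s* = 5

MU_p = 6/p, MU_s = 3.
MRS = 6/p ÷ 3.
Tangency: set MRS = p_p/p_s = 2/6 = 1/3.
MRS depends only on p: 2/p = 1/3 ⇒ p* = 2/(1/3) = 6.
From the budget, 6·s = 42 − 2·6 = 30, so s* = 5.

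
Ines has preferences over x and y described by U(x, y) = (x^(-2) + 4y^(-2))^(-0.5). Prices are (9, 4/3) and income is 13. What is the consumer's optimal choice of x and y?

x* = 1, y* = 3

For CES with ρ = -2, MRS = (1/4)·(y/x)^3.
Tangency: set MRS = p_x/p_y = 9/(4/3) = 6.75.
So (y/x)^3 = 27; taking the cube root, y/x = 3, i.e. y = 3·x.
Substitute into the budget 9·x + (4/3)·y = 13: 13·x = 13, so x* = 1 and y* = 3·1 = 3.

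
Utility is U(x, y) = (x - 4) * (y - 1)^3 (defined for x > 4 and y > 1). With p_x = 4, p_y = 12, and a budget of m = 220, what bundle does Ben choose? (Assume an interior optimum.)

MU_x = (y−1)^3, MU_y = 3·(x−4)·(y−1)^2.
MRS = (1/3)·(y−1)/(x−4).
Tangency: set MRS = p_x/p_y = 4/12 = 1/3.
So (1/3)·(y − 1)/(x − 4) = 1/3, i.e. (y − 1) = (x − 4).
Rewrite the budget in excess-of-subsistence terms: 4·(x − 4) + 12·(y − 1) = 220 − 4·4 − 12·1 = 192.
Substituting, 16·(x − 4) = 192, so x − 4 = 12 and x* = 16.
Then y − 1 = 12, so y* = 13.

x* = 16, y* = 13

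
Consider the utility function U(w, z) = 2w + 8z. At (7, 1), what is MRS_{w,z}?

MU_w = 2, MU_z = 8, so MRS = 2/8 = 0.25 at every bundle.
At (7, 1): MRS = 0.25.
That is, one extra unit of w is worth 0.25 units of z at the margin.

MRS = 0.25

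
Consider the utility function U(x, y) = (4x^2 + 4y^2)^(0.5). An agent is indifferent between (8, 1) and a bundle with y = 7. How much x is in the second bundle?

x = 4

U depends on (x, y) only through S = 4x^2 + 4y^2, so equal utility means equal S. At (8, 1): S = 260.
With y = 7: 4·7^2 = 196, so 4x^2 = 260 − 196 = 64, i.e. x^2 = 16.
Hence x = √16 = 4.
Check: U(4, 7) = 16.1245.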